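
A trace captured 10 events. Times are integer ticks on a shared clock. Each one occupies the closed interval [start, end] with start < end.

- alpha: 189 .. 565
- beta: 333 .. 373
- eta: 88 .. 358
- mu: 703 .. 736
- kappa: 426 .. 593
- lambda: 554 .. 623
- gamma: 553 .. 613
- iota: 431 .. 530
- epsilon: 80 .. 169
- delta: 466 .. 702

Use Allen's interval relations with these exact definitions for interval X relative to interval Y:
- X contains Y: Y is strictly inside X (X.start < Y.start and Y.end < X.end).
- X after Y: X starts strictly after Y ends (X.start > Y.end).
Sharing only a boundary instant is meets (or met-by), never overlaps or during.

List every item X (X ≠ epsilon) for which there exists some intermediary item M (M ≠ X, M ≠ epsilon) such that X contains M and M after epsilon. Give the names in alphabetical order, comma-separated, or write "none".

alpha, delta, kappa

Target epsilon = [80, 169].
Intermediaries M with M after epsilon: alpha, beta, delta, gamma, iota, kappa, lambda, mu.
Via alpha — items with X contains alpha: none.
Via beta — items with X contains beta: alpha.
Via delta — items with X contains delta: none.
Via gamma — items with X contains gamma: delta.
Via iota — items with X contains iota: alpha, kappa.
Via kappa — items with X contains kappa: none.
Via lambda — items with X contains lambda: delta.
Via mu — items with X contains mu: none.
Union: alpha, delta, kappa.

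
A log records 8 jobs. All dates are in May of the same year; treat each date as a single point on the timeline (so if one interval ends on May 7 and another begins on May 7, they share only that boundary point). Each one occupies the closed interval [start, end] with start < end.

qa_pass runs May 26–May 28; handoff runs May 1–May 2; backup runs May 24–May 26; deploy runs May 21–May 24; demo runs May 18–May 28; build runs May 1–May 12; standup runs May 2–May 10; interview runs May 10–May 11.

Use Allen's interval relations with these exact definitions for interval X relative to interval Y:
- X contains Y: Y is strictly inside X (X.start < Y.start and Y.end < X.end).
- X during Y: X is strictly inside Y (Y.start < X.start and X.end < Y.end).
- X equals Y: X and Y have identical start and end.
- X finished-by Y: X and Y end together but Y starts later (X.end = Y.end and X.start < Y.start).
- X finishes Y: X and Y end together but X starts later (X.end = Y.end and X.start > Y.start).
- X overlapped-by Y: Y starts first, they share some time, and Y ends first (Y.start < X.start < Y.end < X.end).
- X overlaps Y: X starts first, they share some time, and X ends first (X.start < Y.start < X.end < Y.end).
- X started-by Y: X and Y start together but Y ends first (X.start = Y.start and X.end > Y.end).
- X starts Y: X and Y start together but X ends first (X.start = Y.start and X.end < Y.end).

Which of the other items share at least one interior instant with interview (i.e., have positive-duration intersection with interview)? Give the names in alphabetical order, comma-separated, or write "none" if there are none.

build

Target interview = [May 10, May 11].
backup [May 24, May 26] → after → no.
build [May 1, May 12] → contains → yes.
demo [May 18, May 28] → after → no.
deploy [May 21, May 24] → after → no.
handoff [May 1, May 2] → before → no.
qa_pass [May 26, May 28] → after → no.
standup [May 2, May 10] → meets → no.
Result: build.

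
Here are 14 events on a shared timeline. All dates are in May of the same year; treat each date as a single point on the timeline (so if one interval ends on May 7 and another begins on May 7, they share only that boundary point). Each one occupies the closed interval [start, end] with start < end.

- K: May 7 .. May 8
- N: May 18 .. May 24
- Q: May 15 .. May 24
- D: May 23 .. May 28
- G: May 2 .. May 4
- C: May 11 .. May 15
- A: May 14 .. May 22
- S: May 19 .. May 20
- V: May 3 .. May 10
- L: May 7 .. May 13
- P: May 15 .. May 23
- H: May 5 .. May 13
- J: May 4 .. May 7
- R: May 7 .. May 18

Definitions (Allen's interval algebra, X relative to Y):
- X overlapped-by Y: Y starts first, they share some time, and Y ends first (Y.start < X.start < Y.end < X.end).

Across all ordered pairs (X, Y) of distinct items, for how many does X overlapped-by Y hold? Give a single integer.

Checking all 182 ordered pairs for relation 'overlapped-by'; matching pairs in alphabetical order:
(A, C): A overlapped-by C ✓
(A, R): A overlapped-by R ✓
(C, H): C overlapped-by H ✓
(C, L): C overlapped-by L ✓
(D, N): D overlapped-by N ✓
(D, Q): D overlapped-by Q ✓
(H, J): H overlapped-by J ✓
(H, V): H overlapped-by V ✓
(L, V): L overlapped-by V ✓
(N, A): N overlapped-by A ✓
(N, P): N overlapped-by P ✓
(P, A): P overlapped-by A ✓
(P, R): P overlapped-by R ✓
(Q, A): Q overlapped-by A ✓
(Q, R): Q overlapped-by R ✓
(R, H): R overlapped-by H ✓
(R, V): R overlapped-by V ✓
(V, G): V overlapped-by G ✓
Count: 18.

18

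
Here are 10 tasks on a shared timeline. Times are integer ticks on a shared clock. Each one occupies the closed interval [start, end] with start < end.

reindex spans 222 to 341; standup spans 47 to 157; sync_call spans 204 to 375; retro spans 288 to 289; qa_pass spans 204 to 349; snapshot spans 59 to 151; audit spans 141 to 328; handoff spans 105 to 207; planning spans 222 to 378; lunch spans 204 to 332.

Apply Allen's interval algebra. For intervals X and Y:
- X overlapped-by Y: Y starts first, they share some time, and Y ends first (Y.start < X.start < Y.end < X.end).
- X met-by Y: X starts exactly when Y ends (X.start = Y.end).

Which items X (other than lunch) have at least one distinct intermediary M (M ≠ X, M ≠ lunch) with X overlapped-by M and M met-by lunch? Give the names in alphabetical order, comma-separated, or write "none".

Target lunch = [204, 332].
Intermediaries M with M met-by lunch: none.
Union: none.

none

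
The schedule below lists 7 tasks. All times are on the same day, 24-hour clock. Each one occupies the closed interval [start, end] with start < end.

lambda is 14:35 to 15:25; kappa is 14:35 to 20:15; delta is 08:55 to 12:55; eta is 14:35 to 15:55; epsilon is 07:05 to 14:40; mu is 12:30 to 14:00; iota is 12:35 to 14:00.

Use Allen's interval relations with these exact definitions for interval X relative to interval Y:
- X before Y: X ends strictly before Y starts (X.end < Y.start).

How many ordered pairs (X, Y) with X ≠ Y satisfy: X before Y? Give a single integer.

9

Checking all 42 ordered pairs for relation 'before'; matching pairs in alphabetical order:
(delta, eta): delta before eta ✓
(delta, kappa): delta before kappa ✓
(delta, lambda): delta before lambda ✓
(iota, eta): iota before eta ✓
(iota, kappa): iota before kappa ✓
(iota, lambda): iota before lambda ✓
(mu, eta): mu before eta ✓
(mu, kappa): mu before kappa ✓
(mu, lambda): mu before lambda ✓
Count: 9.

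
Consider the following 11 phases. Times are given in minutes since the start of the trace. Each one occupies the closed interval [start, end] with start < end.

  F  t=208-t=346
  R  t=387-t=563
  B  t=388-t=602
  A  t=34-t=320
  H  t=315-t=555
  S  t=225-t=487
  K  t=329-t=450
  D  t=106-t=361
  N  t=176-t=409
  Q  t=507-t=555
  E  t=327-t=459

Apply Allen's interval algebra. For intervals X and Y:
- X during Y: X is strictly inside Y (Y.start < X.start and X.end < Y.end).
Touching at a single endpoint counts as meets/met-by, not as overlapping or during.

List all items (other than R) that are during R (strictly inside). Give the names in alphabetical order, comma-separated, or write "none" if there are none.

Q

Target R = [t=387, t=563].
A [t=34, t=320] → before → no.
B [t=388, t=602] → overlapped-by → no.
D [t=106, t=361] → before → no.
E [t=327, t=459] → overlaps → no.
F [t=208, t=346] → before → no.
H [t=315, t=555] → overlaps → no.
K [t=329, t=450] → overlaps → no.
N [t=176, t=409] → overlaps → no.
Q [t=507, t=555] → during → yes.
S [t=225, t=487] → overlaps → no.
Result: Q.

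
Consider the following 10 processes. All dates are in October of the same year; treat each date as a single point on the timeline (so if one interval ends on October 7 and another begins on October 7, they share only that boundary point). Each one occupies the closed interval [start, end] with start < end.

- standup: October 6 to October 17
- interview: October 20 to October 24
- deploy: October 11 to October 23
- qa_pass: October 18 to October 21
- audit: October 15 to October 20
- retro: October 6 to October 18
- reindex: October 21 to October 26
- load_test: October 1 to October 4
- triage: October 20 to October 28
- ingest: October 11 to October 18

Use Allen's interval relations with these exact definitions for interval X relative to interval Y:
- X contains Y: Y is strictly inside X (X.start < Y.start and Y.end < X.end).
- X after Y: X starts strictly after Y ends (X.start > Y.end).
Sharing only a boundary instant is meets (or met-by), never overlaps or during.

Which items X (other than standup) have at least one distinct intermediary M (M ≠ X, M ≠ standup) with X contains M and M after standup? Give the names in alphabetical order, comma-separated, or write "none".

Target standup = [October 6, October 17].
Intermediaries M with M after standup: interview, qa_pass, reindex, triage.
Via interview — items with X contains interview: none.
Via qa_pass — items with X contains qa_pass: deploy.
Via reindex — items with X contains reindex: triage.
Via triage — items with X contains triage: none.
Union: deploy, triage.

deploy, triage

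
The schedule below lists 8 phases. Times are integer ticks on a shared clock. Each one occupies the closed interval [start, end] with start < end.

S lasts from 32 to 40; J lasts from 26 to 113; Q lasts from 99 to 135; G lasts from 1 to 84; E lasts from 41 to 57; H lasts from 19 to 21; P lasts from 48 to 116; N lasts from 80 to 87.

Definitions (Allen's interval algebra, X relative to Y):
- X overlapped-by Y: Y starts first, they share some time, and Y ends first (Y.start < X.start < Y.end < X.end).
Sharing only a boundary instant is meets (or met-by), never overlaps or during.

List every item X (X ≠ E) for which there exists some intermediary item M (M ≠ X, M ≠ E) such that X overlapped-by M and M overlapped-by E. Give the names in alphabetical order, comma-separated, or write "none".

Target E = [41, 57].
Intermediaries M with M overlapped-by E: P.
Via P — items with X overlapped-by P: Q.
Union: Q.

Q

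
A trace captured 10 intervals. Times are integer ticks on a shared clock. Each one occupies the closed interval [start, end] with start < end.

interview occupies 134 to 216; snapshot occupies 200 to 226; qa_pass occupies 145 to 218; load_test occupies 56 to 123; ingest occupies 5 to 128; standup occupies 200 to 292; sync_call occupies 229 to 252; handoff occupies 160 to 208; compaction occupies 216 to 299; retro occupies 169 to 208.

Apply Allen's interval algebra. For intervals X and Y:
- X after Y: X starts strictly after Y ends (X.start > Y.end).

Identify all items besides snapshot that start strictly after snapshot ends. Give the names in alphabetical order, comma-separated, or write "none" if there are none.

sync_call

Target snapshot = [200, 226].
compaction [216, 299] → overlapped-by → no.
handoff [160, 208] → overlaps → no.
ingest [5, 128] → before → no.
interview [134, 216] → overlaps → no.
load_test [56, 123] → before → no.
qa_pass [145, 218] → overlaps → no.
retro [169, 208] → overlaps → no.
standup [200, 292] → started-by → no.
sync_call [229, 252] → after → yes.
Result: sync_call.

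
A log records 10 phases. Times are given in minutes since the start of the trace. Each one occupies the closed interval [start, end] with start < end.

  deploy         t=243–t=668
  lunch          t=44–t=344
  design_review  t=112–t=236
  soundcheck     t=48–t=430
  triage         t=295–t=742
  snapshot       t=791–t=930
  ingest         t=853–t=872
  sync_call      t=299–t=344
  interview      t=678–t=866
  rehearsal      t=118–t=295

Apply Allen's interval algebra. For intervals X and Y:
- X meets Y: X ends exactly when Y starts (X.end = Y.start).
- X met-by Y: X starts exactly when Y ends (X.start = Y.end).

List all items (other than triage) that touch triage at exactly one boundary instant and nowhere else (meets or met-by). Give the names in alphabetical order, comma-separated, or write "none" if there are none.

rehearsal

Target triage = [t=295, t=742].
deploy [t=243, t=668] → overlaps → no.
design_review [t=112, t=236] → before → no.
ingest [t=853, t=872] → after → no.
interview [t=678, t=866] → overlapped-by → no.
lunch [t=44, t=344] → overlaps → no.
rehearsal [t=118, t=295] → meets → yes.
snapshot [t=791, t=930] → after → no.
soundcheck [t=48, t=430] → overlaps → no.
sync_call [t=299, t=344] → during → no.
Result: rehearsal.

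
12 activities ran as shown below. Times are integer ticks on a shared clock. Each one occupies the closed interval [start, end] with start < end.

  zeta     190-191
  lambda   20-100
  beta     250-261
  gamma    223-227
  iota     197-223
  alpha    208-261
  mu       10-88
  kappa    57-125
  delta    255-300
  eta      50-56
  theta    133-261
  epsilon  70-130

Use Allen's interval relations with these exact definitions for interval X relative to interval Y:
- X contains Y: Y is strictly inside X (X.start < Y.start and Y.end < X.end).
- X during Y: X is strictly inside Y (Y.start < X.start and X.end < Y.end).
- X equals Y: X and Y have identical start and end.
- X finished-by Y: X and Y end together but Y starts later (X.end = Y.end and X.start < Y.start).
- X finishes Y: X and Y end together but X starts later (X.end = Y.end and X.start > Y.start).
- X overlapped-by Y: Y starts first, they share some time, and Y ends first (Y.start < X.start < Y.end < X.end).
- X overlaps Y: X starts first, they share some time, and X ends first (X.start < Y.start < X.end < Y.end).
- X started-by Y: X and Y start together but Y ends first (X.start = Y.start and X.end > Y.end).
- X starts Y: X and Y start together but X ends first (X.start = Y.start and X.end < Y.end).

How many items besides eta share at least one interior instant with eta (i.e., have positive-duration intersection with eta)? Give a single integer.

2

Target eta = [50, 56].
alpha [208, 261] → after → no.
beta [250, 261] → after → no.
delta [255, 300] → after → no.
epsilon [70, 130] → after → no.
gamma [223, 227] → after → no.
iota [197, 223] → after → no.
kappa [57, 125] → after → no.
lambda [20, 100] → contains → counts.
mu [10, 88] → contains → counts.
theta [133, 261] → after → no.
zeta [190, 191] → after → no.
Total: 2.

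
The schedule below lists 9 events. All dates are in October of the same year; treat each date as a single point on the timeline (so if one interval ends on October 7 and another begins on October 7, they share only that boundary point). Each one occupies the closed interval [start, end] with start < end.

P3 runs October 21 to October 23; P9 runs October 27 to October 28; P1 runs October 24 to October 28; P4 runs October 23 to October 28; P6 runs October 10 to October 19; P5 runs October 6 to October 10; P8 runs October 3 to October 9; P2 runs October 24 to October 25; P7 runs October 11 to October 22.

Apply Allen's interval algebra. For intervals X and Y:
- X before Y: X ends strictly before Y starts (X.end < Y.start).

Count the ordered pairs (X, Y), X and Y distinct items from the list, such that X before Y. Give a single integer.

26

Checking all 72 ordered pairs for relation 'before'; matching pairs in alphabetical order:
(P2, P9): P2 before P9 ✓
(P3, P1): P3 before P1 ✓
(P3, P2): P3 before P2 ✓
(P3, P9): P3 before P9 ✓
(P5, P1): P5 before P1 ✓
(P5, P2): P5 before P2 ✓
(P5, P3): P5 before P3 ✓
(P5, P4): P5 before P4 ✓
(P5, P7): P5 before P7 ✓
(P5, P9): P5 before P9 ✓
(P6, P1): P6 before P1 ✓
(P6, P2): P6 before P2 ✓
(P6, P3): P6 before P3 ✓
(P6, P4): P6 before P4 ✓
(P6, P9): P6 before P9 ✓
(P7, P1): P7 before P1 ✓
(P7, P2): P7 before P2 ✓
(P7, P4): P7 before P4 ✓
(P7, P9): P7 before P9 ✓
(P8, P1): P8 before P1 ✓
(P8, P2): P8 before P2 ✓
(P8, P3): P8 before P3 ✓
(P8, P4): P8 before P4 ✓
(P8, P6): P8 before P6 ✓
... plus 2 further pairs not listed.
Count: 26.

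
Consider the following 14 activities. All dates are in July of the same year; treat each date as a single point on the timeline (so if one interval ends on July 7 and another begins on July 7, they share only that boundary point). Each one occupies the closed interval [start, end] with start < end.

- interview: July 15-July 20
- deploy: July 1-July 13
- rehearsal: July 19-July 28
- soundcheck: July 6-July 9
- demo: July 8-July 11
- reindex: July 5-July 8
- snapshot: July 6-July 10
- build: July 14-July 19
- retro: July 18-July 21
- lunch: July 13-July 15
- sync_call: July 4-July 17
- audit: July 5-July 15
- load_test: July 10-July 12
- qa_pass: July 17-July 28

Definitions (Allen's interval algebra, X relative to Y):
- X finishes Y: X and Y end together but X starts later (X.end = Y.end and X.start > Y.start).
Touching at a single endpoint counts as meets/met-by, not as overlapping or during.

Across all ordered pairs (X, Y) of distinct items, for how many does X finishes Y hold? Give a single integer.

2

Checking all 182 ordered pairs for relation 'finishes'; matching pairs in alphabetical order:
(lunch, audit): lunch finishes audit ✓
(rehearsal, qa_pass): rehearsal finishes qa_pass ✓
Count: 2.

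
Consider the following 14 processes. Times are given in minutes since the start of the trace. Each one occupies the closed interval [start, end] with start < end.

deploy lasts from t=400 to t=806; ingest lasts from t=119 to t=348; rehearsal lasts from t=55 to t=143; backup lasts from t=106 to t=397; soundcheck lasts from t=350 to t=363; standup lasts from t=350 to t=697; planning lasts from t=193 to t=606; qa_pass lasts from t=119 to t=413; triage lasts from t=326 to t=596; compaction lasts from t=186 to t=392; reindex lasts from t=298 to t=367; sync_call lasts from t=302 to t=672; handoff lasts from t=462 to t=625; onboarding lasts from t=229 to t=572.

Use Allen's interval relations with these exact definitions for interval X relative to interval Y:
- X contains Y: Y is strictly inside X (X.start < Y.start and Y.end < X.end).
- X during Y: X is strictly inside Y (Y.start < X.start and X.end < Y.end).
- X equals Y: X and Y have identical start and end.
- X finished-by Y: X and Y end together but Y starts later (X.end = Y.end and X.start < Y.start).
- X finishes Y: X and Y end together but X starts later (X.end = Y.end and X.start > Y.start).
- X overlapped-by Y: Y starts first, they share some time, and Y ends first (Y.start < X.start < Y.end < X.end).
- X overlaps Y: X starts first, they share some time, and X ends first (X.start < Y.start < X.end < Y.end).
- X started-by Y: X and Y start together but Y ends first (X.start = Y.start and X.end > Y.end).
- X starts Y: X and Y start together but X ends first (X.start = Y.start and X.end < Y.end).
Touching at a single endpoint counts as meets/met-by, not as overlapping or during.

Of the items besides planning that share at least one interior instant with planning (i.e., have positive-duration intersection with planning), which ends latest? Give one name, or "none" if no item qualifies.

deploy

Target planning = [t=193, t=606].
backup [t=106, t=397] → overlaps → candidate.
compaction [t=186, t=392] → overlaps → candidate.
deploy [t=400, t=806] → overlapped-by → candidate.
handoff [t=462, t=625] → overlapped-by → candidate.
ingest [t=119, t=348] → overlaps → candidate.
onboarding [t=229, t=572] → during → candidate.
qa_pass [t=119, t=413] → overlaps → candidate.
rehearsal [t=55, t=143] → before → excluded.
reindex [t=298, t=367] → during → candidate.
soundcheck [t=350, t=363] → during → candidate.
standup [t=350, t=697] → overlapped-by → candidate.
sync_call [t=302, t=672] → overlapped-by → candidate.
triage [t=326, t=596] → during → candidate.
Among candidates, latest end is t=806 → deploy.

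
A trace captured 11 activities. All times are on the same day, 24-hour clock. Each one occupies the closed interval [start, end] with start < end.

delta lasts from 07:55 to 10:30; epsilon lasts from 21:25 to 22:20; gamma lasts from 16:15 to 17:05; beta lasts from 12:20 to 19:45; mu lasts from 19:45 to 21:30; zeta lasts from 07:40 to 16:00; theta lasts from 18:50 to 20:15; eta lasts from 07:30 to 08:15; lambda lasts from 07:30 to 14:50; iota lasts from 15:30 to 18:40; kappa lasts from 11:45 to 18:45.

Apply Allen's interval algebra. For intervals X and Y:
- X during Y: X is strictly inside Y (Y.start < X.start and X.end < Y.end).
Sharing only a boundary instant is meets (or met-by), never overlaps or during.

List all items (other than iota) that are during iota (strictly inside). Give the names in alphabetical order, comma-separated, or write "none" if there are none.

gamma

Target iota = [15:30, 18:40].
beta [12:20, 19:45] → contains → no.
delta [07:55, 10:30] → before → no.
epsilon [21:25, 22:20] → after → no.
eta [07:30, 08:15] → before → no.
gamma [16:15, 17:05] → during → yes.
kappa [11:45, 18:45] → contains → no.
lambda [07:30, 14:50] → before → no.
mu [19:45, 21:30] → after → no.
theta [18:50, 20:15] → after → no.
zeta [07:40, 16:00] → overlaps → no.
Result: gamma.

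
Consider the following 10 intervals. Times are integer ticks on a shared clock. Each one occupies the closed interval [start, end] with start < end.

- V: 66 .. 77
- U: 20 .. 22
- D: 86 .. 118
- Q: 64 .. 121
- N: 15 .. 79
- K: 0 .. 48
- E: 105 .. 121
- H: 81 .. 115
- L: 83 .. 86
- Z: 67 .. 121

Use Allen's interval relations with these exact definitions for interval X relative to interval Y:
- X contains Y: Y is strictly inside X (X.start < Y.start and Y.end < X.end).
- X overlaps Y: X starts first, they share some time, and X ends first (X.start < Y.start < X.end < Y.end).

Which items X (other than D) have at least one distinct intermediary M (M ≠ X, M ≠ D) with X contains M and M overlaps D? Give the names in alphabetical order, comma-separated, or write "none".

Target D = [86, 118].
Intermediaries M with M overlaps D: H.
Via H — items with X contains H: Q, Z.
Union: Q, Z.

Q, Z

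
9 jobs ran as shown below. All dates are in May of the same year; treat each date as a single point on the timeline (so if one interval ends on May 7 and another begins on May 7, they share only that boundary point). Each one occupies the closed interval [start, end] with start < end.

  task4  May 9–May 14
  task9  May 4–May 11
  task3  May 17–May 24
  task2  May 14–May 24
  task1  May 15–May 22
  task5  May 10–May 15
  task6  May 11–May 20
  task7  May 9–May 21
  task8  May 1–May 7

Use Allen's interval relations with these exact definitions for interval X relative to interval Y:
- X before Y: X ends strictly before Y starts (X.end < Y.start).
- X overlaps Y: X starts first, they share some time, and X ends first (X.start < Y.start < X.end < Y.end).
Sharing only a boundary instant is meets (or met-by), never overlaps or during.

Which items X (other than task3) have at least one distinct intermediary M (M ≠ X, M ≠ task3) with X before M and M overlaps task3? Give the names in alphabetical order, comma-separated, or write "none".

Target task3 = [May 17, May 24].
Intermediaries M with M overlaps task3: task1, task6, task7.
Via task1 — items with X before task1: task4, task8, task9.
Via task6 — items with X before task6: task8.
Via task7 — items with X before task7: task8.
Union: task4, task8, task9.

task4, task8, task9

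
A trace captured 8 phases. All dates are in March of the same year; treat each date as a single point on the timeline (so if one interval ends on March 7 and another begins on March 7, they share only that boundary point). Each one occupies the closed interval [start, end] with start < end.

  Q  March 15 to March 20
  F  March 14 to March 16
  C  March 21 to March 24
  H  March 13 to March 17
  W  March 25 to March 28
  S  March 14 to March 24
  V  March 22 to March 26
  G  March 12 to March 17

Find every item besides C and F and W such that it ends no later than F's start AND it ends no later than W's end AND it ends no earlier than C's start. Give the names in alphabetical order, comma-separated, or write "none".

Conditions: its end is no later than F's start (X.end <= March 14) AND its end is no later than W's end (X.end <= March 28) AND its end is no earlier than C's start (X.end >= March 21).
G: end March 17 <= March 14? ✗; end March 17 <= March 28? ✓; end March 17 >= March 21? ✗ → no.
H: end March 17 <= March 14? ✗; end March 17 <= March 28? ✓; end March 17 >= March 21? ✗ → no.
Q: end March 20 <= March 14? ✗; end March 20 <= March 28? ✓; end March 20 >= March 21? ✗ → no.
S: end March 24 <= March 14? ✗; end March 24 <= March 28? ✓; end March 24 >= March 21? ✓ → no.
V: end March 26 <= March 14? ✗; end March 26 <= March 28? ✓; end March 26 >= March 21? ✓ → no.
Result: none.

none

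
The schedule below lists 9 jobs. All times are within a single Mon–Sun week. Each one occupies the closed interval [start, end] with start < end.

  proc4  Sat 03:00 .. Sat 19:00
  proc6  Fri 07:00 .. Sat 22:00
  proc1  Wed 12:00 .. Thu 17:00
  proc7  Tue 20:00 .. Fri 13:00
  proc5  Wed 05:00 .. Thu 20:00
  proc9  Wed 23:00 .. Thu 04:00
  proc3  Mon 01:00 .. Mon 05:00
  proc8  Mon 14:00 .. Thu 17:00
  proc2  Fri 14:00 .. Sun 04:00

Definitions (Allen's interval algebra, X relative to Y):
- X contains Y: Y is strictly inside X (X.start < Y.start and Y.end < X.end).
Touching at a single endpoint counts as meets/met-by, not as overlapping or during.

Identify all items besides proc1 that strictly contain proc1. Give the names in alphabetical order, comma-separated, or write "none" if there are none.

proc5, proc7

Target proc1 = [Wed 12:00, Thu 17:00].
proc2 [Fri 14:00, Sun 04:00] → after → no.
proc3 [Mon 01:00, Mon 05:00] → before → no.
proc4 [Sat 03:00, Sat 19:00] → after → no.
proc5 [Wed 05:00, Thu 20:00] → contains → yes.
proc6 [Fri 07:00, Sat 22:00] → after → no.
proc7 [Tue 20:00, Fri 13:00] → contains → yes.
proc8 [Mon 14:00, Thu 17:00] → finished-by → no.
proc9 [Wed 23:00, Thu 04:00] → during → no.
Result: proc5, proc7.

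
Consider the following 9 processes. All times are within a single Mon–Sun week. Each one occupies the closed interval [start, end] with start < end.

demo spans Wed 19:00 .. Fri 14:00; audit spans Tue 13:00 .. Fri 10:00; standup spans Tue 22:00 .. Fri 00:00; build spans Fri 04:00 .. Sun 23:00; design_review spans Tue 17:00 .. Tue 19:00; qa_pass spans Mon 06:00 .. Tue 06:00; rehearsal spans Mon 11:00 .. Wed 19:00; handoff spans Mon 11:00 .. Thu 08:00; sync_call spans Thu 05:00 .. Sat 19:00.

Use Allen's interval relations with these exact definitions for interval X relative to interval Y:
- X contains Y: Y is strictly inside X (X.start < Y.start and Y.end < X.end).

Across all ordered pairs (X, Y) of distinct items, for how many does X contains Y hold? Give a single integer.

4

Checking all 72 ordered pairs for relation 'contains'; matching pairs in alphabetical order:
(audit, design_review): audit contains design_review ✓
(audit, standup): audit contains standup ✓
(handoff, design_review): handoff contains design_review ✓
(rehearsal, design_review): rehearsal contains design_review ✓
Count: 4.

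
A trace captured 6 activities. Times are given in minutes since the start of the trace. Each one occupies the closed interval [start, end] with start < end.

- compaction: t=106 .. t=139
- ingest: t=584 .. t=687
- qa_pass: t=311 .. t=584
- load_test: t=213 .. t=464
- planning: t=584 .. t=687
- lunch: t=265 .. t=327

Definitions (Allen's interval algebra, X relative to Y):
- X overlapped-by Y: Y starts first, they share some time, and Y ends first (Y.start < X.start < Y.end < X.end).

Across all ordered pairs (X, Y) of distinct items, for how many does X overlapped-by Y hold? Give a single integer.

Checking all 30 ordered pairs for relation 'overlapped-by'; matching pairs in alphabetical order:
(qa_pass, load_test): qa_pass overlapped-by load_test ✓
(qa_pass, lunch): qa_pass overlapped-by lunch ✓
Count: 2.

2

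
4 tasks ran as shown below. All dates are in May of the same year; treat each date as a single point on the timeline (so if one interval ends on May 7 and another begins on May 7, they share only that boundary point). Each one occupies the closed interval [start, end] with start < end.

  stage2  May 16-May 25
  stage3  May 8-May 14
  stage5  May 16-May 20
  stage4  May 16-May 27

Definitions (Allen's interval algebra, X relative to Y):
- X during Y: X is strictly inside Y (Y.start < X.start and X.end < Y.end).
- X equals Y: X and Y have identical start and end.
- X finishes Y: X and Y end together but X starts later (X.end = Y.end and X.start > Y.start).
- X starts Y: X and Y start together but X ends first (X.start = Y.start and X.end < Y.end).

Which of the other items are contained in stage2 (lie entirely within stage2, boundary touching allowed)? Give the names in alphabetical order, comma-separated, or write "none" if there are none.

stage5

Target stage2 = [May 16, May 25].
stage3 [May 8, May 14] → before → no.
stage4 [May 16, May 27] → started-by → no.
stage5 [May 16, May 20] → starts → yes.
Result: stage5.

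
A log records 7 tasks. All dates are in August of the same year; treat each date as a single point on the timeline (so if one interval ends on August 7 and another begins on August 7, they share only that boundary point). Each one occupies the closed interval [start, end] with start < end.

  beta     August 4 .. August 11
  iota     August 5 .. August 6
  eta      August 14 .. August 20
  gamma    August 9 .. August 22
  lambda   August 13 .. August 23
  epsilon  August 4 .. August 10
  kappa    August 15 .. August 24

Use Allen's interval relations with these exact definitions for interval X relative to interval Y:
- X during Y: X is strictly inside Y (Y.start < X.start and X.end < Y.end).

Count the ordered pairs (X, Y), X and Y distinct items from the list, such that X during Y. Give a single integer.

4

Checking all 42 ordered pairs for relation 'during'; matching pairs in alphabetical order:
(eta, gamma): eta during gamma ✓
(eta, lambda): eta during lambda ✓
(iota, beta): iota during beta ✓
(iota, epsilon): iota during epsilon ✓
Count: 4.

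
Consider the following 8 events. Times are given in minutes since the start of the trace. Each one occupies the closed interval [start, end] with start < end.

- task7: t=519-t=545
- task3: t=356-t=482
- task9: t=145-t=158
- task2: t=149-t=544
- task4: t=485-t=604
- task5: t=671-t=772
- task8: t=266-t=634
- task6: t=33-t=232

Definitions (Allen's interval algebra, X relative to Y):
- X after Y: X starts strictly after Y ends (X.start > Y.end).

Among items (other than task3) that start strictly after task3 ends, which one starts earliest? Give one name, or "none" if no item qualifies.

task4

Target task3 = [t=356, t=482].
task2 [t=149, t=544] → contains → excluded.
task4 [t=485, t=604] → after → candidate.
task5 [t=671, t=772] → after → candidate.
task6 [t=33, t=232] → before → excluded.
task7 [t=519, t=545] → after → candidate.
task8 [t=266, t=634] → contains → excluded.
task9 [t=145, t=158] → before → excluded.
Among candidates, earliest start is t=485 → task4.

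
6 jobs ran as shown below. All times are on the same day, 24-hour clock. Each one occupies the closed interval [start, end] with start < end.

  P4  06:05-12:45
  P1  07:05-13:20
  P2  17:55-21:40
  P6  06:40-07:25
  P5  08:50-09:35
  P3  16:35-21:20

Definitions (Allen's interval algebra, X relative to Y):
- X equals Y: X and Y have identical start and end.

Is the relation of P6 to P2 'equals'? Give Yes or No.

P6 = [06:40, 07:25], P2 = [17:55, 21:40].
Actual relation of P6 to P2: before.
Asked whether 'equals' holds → No.

No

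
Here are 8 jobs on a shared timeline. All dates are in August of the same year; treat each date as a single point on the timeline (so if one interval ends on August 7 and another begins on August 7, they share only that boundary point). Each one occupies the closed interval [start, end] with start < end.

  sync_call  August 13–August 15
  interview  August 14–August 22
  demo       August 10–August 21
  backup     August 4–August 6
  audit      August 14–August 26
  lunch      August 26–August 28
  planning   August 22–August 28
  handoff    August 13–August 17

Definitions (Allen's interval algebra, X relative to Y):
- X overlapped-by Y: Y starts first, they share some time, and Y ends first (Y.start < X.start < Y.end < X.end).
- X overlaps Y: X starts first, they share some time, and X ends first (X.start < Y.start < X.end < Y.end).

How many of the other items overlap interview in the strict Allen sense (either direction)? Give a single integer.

Target interview = [August 14, August 22].
audit [August 14, August 26] → started-by → no.
backup [August 4, August 6] → before → no.
demo [August 10, August 21] → overlaps → counts.
handoff [August 13, August 17] → overlaps → counts.
lunch [August 26, August 28] → after → no.
planning [August 22, August 28] → met-by → no.
sync_call [August 13, August 15] → overlaps → counts.
Total: 3.

3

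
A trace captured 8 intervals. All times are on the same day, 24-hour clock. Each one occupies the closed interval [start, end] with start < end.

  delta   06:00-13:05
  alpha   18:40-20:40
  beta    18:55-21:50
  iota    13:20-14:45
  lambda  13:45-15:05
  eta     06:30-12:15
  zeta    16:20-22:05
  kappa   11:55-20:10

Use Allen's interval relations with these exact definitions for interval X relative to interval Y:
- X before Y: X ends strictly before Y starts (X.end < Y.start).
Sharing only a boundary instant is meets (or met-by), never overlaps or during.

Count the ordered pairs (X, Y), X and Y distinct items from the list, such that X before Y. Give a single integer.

16

Checking all 56 ordered pairs for relation 'before'; matching pairs in alphabetical order:
(delta, alpha): delta before alpha ✓
(delta, beta): delta before beta ✓
(delta, iota): delta before iota ✓
(delta, lambda): delta before lambda ✓
(delta, zeta): delta before zeta ✓
(eta, alpha): eta before alpha ✓
(eta, beta): eta before beta ✓
(eta, iota): eta before iota ✓
(eta, lambda): eta before lambda ✓
(eta, zeta): eta before zeta ✓
(iota, alpha): iota before alpha ✓
(iota, beta): iota before beta ✓
(iota, zeta): iota before zeta ✓
(lambda, alpha): lambda before alpha ✓
(lambda, beta): lambda before beta ✓
(lambda, zeta): lambda before zeta ✓
Count: 16.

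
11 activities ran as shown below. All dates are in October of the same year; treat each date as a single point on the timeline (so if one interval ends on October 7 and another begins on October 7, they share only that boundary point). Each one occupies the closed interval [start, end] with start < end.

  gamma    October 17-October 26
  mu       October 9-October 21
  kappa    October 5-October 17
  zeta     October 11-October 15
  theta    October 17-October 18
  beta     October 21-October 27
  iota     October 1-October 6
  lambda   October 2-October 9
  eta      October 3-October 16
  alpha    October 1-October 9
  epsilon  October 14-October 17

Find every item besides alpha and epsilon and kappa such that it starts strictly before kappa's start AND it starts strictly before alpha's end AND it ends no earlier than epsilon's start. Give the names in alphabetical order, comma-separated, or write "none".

eta

Conditions: its start is strictly before kappa's start (X.start < October 5) AND its start is strictly before alpha's end (X.start < October 9) AND its end is no earlier than epsilon's start (X.end >= October 14).
beta: start October 21 < October 5? ✗; start October 21 < October 9? ✗; end October 27 >= October 14? ✓ → no.
eta: start October 3 < October 5? ✓; start October 3 < October 9? ✓; end October 16 >= October 14? ✓ → yes.
gamma: start October 17 < October 5? ✗; start October 17 < October 9? ✗; end October 26 >= October 14? ✓ → no.
iota: start October 1 < October 5? ✓; start October 1 < October 9? ✓; end October 6 >= October 14? ✗ → no.
lambda: start October 2 < October 5? ✓; start October 2 < October 9? ✓; end October 9 >= October 14? ✗ → no.
mu: start October 9 < October 5? ✗; start October 9 < October 9? ✗; end October 21 >= October 14? ✓ → no.
theta: start October 17 < October 5? ✗; start October 17 < October 9? ✗; end October 18 >= October 14? ✓ → no.
zeta: start October 11 < October 5? ✗; start October 11 < October 9? ✗; end October 15 >= October 14? ✓ → no.
Result: eta.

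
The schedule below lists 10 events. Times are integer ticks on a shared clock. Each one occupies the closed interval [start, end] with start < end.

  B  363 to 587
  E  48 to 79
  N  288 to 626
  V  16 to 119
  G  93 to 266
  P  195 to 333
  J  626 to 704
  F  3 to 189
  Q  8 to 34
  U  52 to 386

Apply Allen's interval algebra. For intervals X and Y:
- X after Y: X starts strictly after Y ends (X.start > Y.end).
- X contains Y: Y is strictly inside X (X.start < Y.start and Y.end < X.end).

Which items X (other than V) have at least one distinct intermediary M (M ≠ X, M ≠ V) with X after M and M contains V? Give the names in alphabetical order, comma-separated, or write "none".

B, J, N, P

Target V = [16, 119].
Intermediaries M with M contains V: F.
Via F — items with X after F: B, J, N, P.
Union: B, J, N, P.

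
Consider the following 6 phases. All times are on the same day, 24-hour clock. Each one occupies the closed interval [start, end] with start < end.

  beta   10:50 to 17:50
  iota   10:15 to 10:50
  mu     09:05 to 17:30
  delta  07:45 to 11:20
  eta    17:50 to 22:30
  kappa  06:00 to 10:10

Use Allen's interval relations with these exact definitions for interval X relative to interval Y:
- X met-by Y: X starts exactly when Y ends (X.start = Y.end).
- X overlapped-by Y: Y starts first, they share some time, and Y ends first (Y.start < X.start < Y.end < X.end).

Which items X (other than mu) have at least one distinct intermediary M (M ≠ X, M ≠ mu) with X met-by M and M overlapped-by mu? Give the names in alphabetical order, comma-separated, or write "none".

eta

Target mu = [09:05, 17:30].
Intermediaries M with M overlapped-by mu: beta.
Via beta — items with X met-by beta: eta.
Union: eta.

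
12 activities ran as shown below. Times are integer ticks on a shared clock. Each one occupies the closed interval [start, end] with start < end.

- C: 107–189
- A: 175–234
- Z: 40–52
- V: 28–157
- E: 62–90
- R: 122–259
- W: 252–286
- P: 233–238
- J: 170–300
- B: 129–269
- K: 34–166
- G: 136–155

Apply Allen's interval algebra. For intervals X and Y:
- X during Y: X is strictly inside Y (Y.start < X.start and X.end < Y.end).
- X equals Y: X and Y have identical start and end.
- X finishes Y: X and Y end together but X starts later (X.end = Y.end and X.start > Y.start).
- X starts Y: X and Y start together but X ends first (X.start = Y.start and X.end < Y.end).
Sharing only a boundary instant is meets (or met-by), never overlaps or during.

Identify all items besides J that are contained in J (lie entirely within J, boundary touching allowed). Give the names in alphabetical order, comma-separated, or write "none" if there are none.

A, P, W

Target J = [170, 300].
A [175, 234] → during → yes.
B [129, 269] → overlaps → no.
C [107, 189] → overlaps → no.
E [62, 90] → before → no.
G [136, 155] → before → no.
K [34, 166] → before → no.
P [233, 238] → during → yes.
R [122, 259] → overlaps → no.
V [28, 157] → before → no.
W [252, 286] → during → yes.
Z [40, 52] → before → no.
Result: A, P, W.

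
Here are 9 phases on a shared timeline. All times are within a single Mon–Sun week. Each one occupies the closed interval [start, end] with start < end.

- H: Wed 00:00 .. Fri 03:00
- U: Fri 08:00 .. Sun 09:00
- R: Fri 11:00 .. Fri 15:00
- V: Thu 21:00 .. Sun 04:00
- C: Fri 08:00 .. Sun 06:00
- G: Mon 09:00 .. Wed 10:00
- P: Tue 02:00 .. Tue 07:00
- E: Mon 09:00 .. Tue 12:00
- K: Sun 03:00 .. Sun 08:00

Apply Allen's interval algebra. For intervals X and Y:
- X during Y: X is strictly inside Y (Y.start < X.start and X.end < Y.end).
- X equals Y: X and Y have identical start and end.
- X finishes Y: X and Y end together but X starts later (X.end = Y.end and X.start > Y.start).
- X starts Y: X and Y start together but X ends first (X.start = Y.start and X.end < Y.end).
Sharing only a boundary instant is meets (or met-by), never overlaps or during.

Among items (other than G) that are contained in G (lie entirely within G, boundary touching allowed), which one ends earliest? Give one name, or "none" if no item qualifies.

P

Target G = [Mon 09:00, Wed 10:00].
C [Fri 08:00, Sun 06:00] → after → excluded.
E [Mon 09:00, Tue 12:00] → starts → candidate.
H [Wed 00:00, Fri 03:00] → overlapped-by → excluded.
K [Sun 03:00, Sun 08:00] → after → excluded.
P [Tue 02:00, Tue 07:00] → during → candidate.
R [Fri 11:00, Fri 15:00] → after → excluded.
U [Fri 08:00, Sun 09:00] → after → excluded.
V [Thu 21:00, Sun 04:00] → after → excluded.
Among candidates, earliest end is Tue 07:00 → P.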